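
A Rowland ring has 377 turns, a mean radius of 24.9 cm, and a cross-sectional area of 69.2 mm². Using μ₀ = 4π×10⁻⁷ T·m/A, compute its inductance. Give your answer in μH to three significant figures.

L ≈ 7.90 μH

For a thin toroid, L = μ₀N²A/(2πR).
L = (4π×10⁻⁷)(377)²(6.920×10^-5) / (2π×0.249 m) = 7.900×10^-6 H.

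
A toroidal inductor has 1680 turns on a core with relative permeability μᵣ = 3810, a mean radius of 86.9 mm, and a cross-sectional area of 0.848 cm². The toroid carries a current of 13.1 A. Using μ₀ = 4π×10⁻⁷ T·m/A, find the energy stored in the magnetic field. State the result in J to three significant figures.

U ≈ 180 J

L = μ₀μᵣN²A/(2πR) = (4π×10⁻⁷)(3810)(1680)²(8.480×10^-5)/(2π×8.690×10^-2) = 2.099 H.
U = ½LI² = ½(2.099)(13.1)² = 180.1 J.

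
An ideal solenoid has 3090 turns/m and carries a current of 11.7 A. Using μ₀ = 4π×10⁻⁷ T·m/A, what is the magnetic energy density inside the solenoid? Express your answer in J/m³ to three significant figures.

u ≈ 821 J/m³

B = μ₀nI = (4π×10⁻⁷)(3.090×10^3)(11.7) = 4.543×10^-2 T.
u = B²/(2μ₀) = (4.543×10^-2)²/(2×4π×10⁻⁷) = 821.2 J/m³.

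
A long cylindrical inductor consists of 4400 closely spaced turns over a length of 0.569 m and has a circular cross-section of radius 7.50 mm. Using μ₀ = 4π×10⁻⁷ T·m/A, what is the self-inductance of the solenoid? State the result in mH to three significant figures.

L ≈ 7.56 mH

A = πr² = π(7.500×10^-3 m)² = 1.767×10^-4 m².
For a long solenoid, L = μ₀N²A/ℓ.
L = (4π×10⁻⁷)(4400)²(1.767×10^-4)/(0.569 m) = 7.556×10^-3 H.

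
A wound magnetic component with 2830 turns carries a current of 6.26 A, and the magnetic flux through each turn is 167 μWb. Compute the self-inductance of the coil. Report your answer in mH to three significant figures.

Self-inductance is defined by L = NΦ_B/I (flux linkage over current).
L = (2830)(1.670×10^-4 Wb)/(6.26 A) = 7.550×10^-2 H.

L ≈ 75.5 mH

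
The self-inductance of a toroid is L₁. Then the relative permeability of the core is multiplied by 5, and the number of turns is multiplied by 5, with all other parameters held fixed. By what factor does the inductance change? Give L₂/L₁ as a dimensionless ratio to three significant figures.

For a toroid, L ∝ μᵣN²A/R.
L₂/L₁ = (5) × (5)^2 = 125.

L₂/L₁ = 125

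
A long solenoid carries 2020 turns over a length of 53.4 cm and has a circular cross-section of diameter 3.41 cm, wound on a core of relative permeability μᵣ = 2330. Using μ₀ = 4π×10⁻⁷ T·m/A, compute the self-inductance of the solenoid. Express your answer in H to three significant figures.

A = π(d/2)² = π(1.705×10^-2 m)² = 9.133×10^-4 m².
For a long solenoid, L = μ₀μᵣN²A/ℓ.
L = (4π×10⁻⁷)(2330)(2020)²(9.133×10^-4)/(0.534 m) = 20.43 H.

L ≈ 20.4 H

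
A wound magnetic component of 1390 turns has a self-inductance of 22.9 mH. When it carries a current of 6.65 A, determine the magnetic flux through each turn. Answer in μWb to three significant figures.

From L = NΦ_B/I, the flux per turn is Φ_B = LI/N.
Φ_B = (2.290×10^-2 H)(6.65 A)/1390 = 1.096×10^-4 Wb.

Φ_B ≈ 110 μWb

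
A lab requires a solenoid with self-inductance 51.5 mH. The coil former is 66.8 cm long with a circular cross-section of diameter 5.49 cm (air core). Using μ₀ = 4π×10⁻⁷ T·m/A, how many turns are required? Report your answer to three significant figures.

N ≈ 3400 turns

A = π(d/2)² = π(2.745×10^-2 m)² = 2.367×10^-3 m².
From L = μ₀N²A/ℓ, N = √(Lℓ / (μ₀A)).
N = √[(5.150×10^-2)(0.668) / ((4π×10⁻⁷)×2.367×10^-3)] = √(1.156×10^7) ≈ 3400.7.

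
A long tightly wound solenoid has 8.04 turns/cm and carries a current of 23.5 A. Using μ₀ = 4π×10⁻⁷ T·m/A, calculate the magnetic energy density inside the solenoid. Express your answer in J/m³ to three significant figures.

u ≈ 224 J/m³

B = μ₀nI = (4π×10⁻⁷)(804)(23.5) = 2.374×10^-2 T.
u = B²/(2μ₀) = (2.374×10^-2)²/(2×4π×10⁻⁷) = 224.3 J/m³.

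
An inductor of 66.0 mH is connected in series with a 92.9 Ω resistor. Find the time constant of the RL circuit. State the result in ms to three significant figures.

τ ≈ 0.710 ms

τ = L/R = (6.600×10^-2 H)/(92.9 Ω) = 7.104×10^-4 s.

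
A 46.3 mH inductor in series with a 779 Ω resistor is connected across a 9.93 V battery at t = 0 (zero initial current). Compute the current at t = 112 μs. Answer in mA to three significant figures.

τ = L/R = 4.630×10^-2/779 = 5.944×10^-5 s; final current I_∞ = ε/R = 9.93/779 = 1.2747×10^-2 A.
I(t) = I_∞(1 − e^(−t/τ)) with t/τ = 1.884.
I = (1.2747×10^-2)(1 − e^(−1.884)) = 1.081×10^-2 A.

I ≈ 10.8 mA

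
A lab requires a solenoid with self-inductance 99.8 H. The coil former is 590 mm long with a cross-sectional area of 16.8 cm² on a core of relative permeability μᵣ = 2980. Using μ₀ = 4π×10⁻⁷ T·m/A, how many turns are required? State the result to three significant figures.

N ≈ 3060 turns

A = 16.8 cm² = 1.680×10^-3 m².
From L = μ₀μᵣN²A/ℓ, N = √(Lℓ / (μ₀μᵣA)).
N = √[(99.8)(0.59) / ((4π×10⁻⁷)(2980)×1.680×10^-3)] = √(9.359×10^6) ≈ 3059.3.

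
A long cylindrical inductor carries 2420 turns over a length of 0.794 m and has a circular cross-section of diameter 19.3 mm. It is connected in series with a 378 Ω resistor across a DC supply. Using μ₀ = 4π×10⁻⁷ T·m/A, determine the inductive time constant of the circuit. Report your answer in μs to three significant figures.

A = π(d/2)² = π(9.650×10^-3 m)² = 2.926×10^-4 m².
L = μ₀N²A/ℓ = (4π×10⁻⁷)(2420)²(2.926×10^-4)/(0.794) = 2.712×10^-3 H.
τ = L/R = (2.712×10^-3)/(378) = 7.174×10^-6 s.

τ ≈ 7.17 μs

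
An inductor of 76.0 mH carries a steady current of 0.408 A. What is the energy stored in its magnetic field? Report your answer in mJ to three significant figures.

U ≈ 6.33 mJ

Stored magnetic energy: U = ½LI².
U = ½(7.600×10^-2 H)(0.408 A)² = 6.326×10^-3 J.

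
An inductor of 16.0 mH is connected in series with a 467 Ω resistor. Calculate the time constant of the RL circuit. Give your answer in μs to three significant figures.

τ = L/R = (1.600×10^-2 H)/(467 Ω) = 3.426×10^-5 s.

τ ≈ 34.3 μs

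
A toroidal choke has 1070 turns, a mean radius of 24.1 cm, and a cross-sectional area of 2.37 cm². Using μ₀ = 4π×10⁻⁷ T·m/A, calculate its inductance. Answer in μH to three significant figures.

For a thin toroid, L = μ₀N²A/(2πR).
L = (4π×10⁻⁷)(1070)²(2.370×10^-4) / (2π×0.241 m) = 2.252×10^-4 H.

L ≈ 225 μH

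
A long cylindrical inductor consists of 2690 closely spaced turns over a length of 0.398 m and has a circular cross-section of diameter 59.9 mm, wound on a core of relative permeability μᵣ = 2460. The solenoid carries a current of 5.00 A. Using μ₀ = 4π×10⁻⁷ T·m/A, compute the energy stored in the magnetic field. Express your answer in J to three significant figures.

A = π(d/2)² = π(2.995×10^-2 m)² = 2.818×10^-3 m².
L = μ₀μᵣN²A/ℓ = (4π×10⁻⁷)(2460)(2690)²(2.818×10^-3)/(0.398) = 158.4 H.
U = ½LI² = ½(158.4)(5.00)² = 1.980×10^3 J.

U ≈ 1980 J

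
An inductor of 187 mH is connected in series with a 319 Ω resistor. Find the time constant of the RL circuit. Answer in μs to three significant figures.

τ = L/R = (0.187 H)/(319 Ω) = 5.862×10^-4 s.

τ ≈ 586 μs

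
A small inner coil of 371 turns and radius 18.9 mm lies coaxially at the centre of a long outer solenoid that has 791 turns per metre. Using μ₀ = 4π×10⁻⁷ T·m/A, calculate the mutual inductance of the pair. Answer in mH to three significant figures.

The outer solenoid produces a uniform field B₁ = μ₀n₁I₁ across the inner coil,
so the flux linkage is N₂Φ = N₂B₁A₂ = μ₀n₁N₂A₂·I₁, giving M = μ₀n₁N₂A₂.
A₂ = πr² = π(1.890×10^-2 m)² = 1.122×10^-3 m².
M = (4π×10⁻⁷)(791)(371)(1.122×10^-3) = 4.138×10^-4 H.

M ≈ 0.414 mH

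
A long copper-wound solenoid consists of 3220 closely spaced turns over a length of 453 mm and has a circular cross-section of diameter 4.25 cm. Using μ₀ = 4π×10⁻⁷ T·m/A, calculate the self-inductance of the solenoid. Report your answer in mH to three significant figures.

L ≈ 40.8 mH

A = π(d/2)² = π(2.125×10^-2 m)² = 1.419×10^-3 m².
For a long solenoid, L = μ₀N²A/ℓ.
L = (4π×10⁻⁷)(3220)²(1.419×10^-3)/(0.453 m) = 4.080×10^-2 H.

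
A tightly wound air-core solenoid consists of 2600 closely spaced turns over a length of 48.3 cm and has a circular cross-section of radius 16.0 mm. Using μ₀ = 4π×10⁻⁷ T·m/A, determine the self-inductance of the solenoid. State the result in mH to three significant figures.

A = πr² = π(1.600×10^-2 m)² = 8.042×10^-4 m².
For a long solenoid, L = μ₀N²A/ℓ.
L = (4π×10⁻⁷)(2600)²(8.042×10^-4)/(0.483 m) = 1.414×10^-2 H.

L ≈ 14.1 mH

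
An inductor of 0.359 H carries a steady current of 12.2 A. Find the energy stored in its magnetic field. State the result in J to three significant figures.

U ≈ 26.7 J

Stored magnetic energy: U = ½LI².
U = ½(0.359 H)(12.2 A)² = 26.72 J.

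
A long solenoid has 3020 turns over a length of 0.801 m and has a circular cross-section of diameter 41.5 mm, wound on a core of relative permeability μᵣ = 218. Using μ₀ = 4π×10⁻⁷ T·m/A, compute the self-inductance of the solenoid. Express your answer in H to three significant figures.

A = π(d/2)² = π(2.075×10^-2 m)² = 1.353×10^-3 m².
For a long solenoid, L = μ₀μᵣN²A/ℓ.
L = (4π×10⁻⁷)(218)(3020)²(1.353×10^-3)/(0.801 m) = 4.219 H.

L ≈ 4.22 H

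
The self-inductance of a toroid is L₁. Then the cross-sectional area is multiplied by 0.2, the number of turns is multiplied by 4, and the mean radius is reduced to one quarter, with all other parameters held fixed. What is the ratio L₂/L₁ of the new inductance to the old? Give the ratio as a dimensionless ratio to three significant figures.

L₂/L₁ = 12.8

For a toroid, L ∝ μᵣN²A/R.
L₂/L₁ = (0.2) × (4)^2 × (0.25)^-1 = 12.8.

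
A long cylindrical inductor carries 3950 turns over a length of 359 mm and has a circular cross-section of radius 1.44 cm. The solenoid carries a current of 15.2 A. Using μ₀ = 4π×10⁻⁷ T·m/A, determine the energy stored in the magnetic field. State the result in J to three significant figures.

A = πr² = π(1.440×10^-2 m)² = 6.514×10^-4 m².
L = μ₀N²A/ℓ = (4π×10⁻⁷)(3950)²(6.514×10^-4)/(0.359) = 3.558×10^-2 H.
U = ½LI² = ½(3.558×10^-2)(15.2)² = 4.11 J.

U ≈ 4.11 J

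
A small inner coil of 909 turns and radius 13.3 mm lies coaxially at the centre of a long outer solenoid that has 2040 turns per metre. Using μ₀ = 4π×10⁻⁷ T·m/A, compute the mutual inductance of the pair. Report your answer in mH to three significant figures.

M ≈ 1.29 mH

The outer solenoid produces a uniform field B₁ = μ₀n₁I₁ across the inner coil,
so the flux linkage is N₂Φ = N₂B₁A₂ = μ₀n₁N₂A₂·I₁, giving M = μ₀n₁N₂A₂.
A₂ = πr² = π(1.330×10^-2 m)² = 5.557×10^-4 m².
M = (4π×10⁻⁷)(2040)(909)(5.557×10^-4) = 1.29496×10^-3 H.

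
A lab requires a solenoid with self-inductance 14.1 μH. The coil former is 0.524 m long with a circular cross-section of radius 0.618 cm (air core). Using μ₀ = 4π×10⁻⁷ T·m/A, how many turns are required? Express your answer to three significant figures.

N ≈ 221 turns

A = πr² = π(6.180×10^-3 m)² = 1.200×10^-4 m².
From L = μ₀N²A/ℓ, N = √(Lℓ / (μ₀A)).
N = √[(1.410×10^-5)(0.524) / ((4π×10⁻⁷)×1.200×10^-4)] = √(4.900×10^4) ≈ 221.4.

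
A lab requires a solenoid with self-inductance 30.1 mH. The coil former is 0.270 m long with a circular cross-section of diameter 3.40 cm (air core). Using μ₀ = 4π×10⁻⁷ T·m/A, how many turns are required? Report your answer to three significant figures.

A = π(d/2)² = π(1.700×10^-2 m)² = 9.079×10^-4 m².
From L = μ₀N²A/ℓ, N = √(Lℓ / (μ₀A)).
N = √[(3.010×10^-2)(0.27) / ((4π×10⁻⁷)×9.079×10^-4)] = √(7.123×10^6) ≈ 2668.9.

N ≈ 2670 turns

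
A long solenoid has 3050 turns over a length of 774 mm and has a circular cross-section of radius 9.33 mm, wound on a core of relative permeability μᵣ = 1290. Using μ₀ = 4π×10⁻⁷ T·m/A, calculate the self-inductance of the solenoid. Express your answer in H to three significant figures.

L ≈ 5.33 H

A = πr² = π(9.330×10^-3 m)² = 2.7347×10^-4 m².
For a long solenoid, L = μ₀μᵣN²A/ℓ.
L = (4π×10⁻⁷)(1290)(3050)²(2.7347×10^-4)/(0.774 m) = 5.328 H.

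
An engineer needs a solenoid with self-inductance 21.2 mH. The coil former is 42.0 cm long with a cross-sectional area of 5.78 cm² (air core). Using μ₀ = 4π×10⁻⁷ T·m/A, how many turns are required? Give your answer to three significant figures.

A = 5.78 cm² = 5.780×10^-4 m².
From L = μ₀N²A/ℓ, N = √(Lℓ / (μ₀A)).
N = √[(2.120×10^-2)(0.42) / ((4π×10⁻⁷)×5.780×10^-4)] = √(1.226×10^7) ≈ 3501.3.

N ≈ 3500 turns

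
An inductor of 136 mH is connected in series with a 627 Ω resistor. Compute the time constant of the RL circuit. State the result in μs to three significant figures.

τ ≈ 217 μs

τ = L/R = (0.136 H)/(627 Ω) = 2.169×10^-4 s.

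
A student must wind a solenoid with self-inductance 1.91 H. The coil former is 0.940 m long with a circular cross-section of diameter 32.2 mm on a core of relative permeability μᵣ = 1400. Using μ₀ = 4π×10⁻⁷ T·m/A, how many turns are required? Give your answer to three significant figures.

N ≈ 1120 turns

A = π(d/2)² = π(1.610×10^-2 m)² = 8.143×10^-4 m².
From L = μ₀μᵣN²A/ℓ, N = √(Lℓ / (μ₀μᵣA)).
N = √[(1.91)(0.94) / ((4π×10⁻⁷)(1400)×8.143×10^-4)] = √(1.253×10^6) ≈ 1119.5.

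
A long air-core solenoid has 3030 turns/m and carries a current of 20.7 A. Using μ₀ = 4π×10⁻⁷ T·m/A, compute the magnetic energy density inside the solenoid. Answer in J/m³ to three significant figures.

B = μ₀nI = (4π×10⁻⁷)(3.030×10^3)(20.7) = 7.882×10^-2 T.
u = B²/(2μ₀) = (7.882×10^-2)²/(2×4π×10⁻⁷) = 2.472×10^3 J/m³.

u ≈ 2470 J/m³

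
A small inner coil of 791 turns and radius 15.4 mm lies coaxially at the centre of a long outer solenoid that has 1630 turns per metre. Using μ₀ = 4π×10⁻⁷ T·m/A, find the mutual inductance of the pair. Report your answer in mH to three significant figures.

M ≈ 1.21 mH

The outer solenoid produces a uniform field B₁ = μ₀n₁I₁ across the inner coil,
so the flux linkage is N₂Φ = N₂B₁A₂ = μ₀n₁N₂A₂·I₁, giving M = μ₀n₁N₂A₂.
A₂ = πr² = π(1.540×10^-2 m)² = 7.451×10^-4 m².
M = (4π×10⁻⁷)(1630)(791)(7.451×10^-4) = 1.207×10^-3 H.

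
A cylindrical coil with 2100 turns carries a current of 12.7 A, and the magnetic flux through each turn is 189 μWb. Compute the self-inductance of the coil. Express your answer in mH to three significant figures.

L ≈ 31.3 mH

Self-inductance is defined by L = NΦ_B/I (flux linkage over current).
L = (2100)(1.890×10^-4 Wb)/(12.7 A) = 3.125×10^-2 H.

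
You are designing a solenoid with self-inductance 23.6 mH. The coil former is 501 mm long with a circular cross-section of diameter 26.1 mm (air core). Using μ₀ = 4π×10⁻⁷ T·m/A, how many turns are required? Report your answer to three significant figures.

N ≈ 4190 turns

A = π(d/2)² = π(1.305×10^-2 m)² = 5.350×10^-4 m².
From L = μ₀N²A/ℓ, N = √(Lℓ / (μ₀A)).
N = √[(2.360×10^-2)(0.501) / ((4π×10⁻⁷)×5.350×10^-4)] = √(1.759×10^7) ≈ 4193.6.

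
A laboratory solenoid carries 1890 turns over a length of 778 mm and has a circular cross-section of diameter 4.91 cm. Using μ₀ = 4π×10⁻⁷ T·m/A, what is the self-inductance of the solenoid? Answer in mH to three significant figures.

L ≈ 10.9 mH

A = π(d/2)² = π(2.455×10^-2 m)² = 1.893×10^-3 m².
For a long solenoid, L = μ₀N²A/ℓ.
L = (4π×10⁻⁷)(1890)²(1.893×10^-3)/(0.778 m) = 1.092×10^-2 H.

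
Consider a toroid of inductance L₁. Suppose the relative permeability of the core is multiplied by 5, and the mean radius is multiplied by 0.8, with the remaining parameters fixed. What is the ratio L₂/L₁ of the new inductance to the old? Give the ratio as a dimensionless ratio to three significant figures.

L₂/L₁ = 6.25

For a toroid, L ∝ μᵣN²A/R.
L₂/L₁ = (5) × (0.8)^-1 = 6.25.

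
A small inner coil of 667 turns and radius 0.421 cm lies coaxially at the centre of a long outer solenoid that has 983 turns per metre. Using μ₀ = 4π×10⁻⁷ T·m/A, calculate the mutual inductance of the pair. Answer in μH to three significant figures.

The outer solenoid produces a uniform field B₁ = μ₀n₁I₁ across the inner coil,
so the flux linkage is N₂Φ = N₂B₁A₂ = μ₀n₁N₂A₂·I₁, giving M = μ₀n₁N₂A₂.
A₂ = πr² = π(4.210×10^-3 m)² = 5.568×10^-5 m².
M = (4π×10⁻⁷)(983)(667)(5.568×10^-5) = 4.588×10^-5 H.

M ≈ 45.9 μH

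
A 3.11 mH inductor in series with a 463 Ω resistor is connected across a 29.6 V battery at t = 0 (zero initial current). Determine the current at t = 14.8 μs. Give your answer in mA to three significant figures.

τ = L/R = 3.110×10^-3/463 = 6.717×10^-6 s; final current I_∞ = ε/R = 29.6/463 = 6.393×10^-2 A.
I(t) = I_∞(1 − e^(−t/τ)) with t/τ = 2.203.
I = (6.393×10^-2)(1 − e^(−2.203)) = 5.687×10^-2 A.

I ≈ 56.9 mA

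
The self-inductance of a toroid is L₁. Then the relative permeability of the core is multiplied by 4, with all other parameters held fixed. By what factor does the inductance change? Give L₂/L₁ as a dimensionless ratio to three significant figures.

L₂/L₁ = 4.00

For a toroid, L ∝ μᵣN²A/R.
L₂/L₁ = (4) = 4.00.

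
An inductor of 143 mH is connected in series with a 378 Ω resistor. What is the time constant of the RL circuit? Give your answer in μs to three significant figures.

τ = L/R = (0.143 H)/(378 Ω) = 3.783×10^-4 s.

τ ≈ 378 μs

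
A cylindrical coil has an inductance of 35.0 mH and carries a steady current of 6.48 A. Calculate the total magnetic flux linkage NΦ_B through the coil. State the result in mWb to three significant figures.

NΦ_B ≈ 227 mWb

From L = NΦ_B/I, the flux linkage is NΦ_B = LI.
NΦ_B = (3.500×10^-2 H)(6.48 A) = 0.2268 Wb.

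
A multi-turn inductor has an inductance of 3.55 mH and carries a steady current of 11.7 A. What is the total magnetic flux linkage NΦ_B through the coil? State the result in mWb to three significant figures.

NΦ_B ≈ 41.5 mWb

From L = NΦ_B/I, the flux linkage is NΦ_B = LI.
NΦ_B = (3.550×10^-3 H)(11.7 A) = 4.153×10^-2 Wb.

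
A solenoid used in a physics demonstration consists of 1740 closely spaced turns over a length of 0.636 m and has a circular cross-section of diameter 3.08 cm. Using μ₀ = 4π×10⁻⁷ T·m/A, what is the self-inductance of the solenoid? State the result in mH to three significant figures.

L ≈ 4.46 mH

A = π(d/2)² = π(1.540×10^-2 m)² = 7.451×10^-4 m².
For a long solenoid, L = μ₀N²A/ℓ.
L = (4π×10⁻⁷)(1740)²(7.451×10^-4)/(0.636 m) = 4.457×10^-3 H.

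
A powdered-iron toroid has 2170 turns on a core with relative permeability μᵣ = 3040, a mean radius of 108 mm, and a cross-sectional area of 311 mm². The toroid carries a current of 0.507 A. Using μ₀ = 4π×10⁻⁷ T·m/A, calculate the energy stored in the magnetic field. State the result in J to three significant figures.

L = μ₀μᵣN²A/(2πR) = (4π×10⁻⁷)(3040)(2170)²(3.110×10^-4)/(2π×0.108) = 8.244 H.
U = ½LI² = ½(8.244)(0.507)² = 1.06 J.

U ≈ 1.06 J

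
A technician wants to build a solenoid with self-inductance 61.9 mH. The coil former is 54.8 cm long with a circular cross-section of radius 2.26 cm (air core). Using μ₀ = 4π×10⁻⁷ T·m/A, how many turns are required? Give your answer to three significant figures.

N ≈ 4100 turns

A = πr² = π(2.260×10^-2 m)² = 1.6046×10^-3 m².
From L = μ₀N²A/ℓ, N = √(Lℓ / (μ₀A)).
N = √[(6.190×10^-2)(0.548) / ((4π×10⁻⁷)×1.6046×10^-3)] = √(1.682×10^7) ≈ 4101.5.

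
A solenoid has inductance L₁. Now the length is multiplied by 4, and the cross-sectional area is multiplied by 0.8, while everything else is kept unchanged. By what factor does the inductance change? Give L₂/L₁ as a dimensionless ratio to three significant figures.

For a solenoid, L ∝ μᵣN²A/ℓ.
L₂/L₁ = (4)^-1 × (0.8) = 0.200.

L₂/L₁ = 0.200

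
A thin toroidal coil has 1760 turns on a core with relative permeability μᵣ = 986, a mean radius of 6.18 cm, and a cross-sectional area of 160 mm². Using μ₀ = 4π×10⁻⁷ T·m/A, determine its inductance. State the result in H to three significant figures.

L ≈ 1.58 H

For a thin toroid, L = μ₀μᵣN²A/(2πR).
L = (4π×10⁻⁷)(986)(1760)²(1.600×10^-4) / (2π×6.180×10^-2 m) = 1.581 H.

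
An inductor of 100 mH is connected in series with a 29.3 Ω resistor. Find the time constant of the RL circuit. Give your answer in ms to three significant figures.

τ = L/R = (0.1 H)/(29.3 Ω) = 3.413×10^-3 s.

τ ≈ 3.41 ms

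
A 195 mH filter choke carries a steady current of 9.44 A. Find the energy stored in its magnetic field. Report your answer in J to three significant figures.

U ≈ 8.69 J

Stored magnetic energy: U = ½LI².
U = ½(0.195 H)(9.44 A)² = 8.689 J.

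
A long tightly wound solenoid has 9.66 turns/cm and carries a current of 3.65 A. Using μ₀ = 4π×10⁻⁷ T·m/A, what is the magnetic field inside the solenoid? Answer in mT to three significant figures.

Inside a long solenoid, B = μ₀nI.
B = (4π×10⁻⁷)(966 m⁻¹)(3.65 A) = 4.431×10^-3 T.

B ≈ 4.43 mT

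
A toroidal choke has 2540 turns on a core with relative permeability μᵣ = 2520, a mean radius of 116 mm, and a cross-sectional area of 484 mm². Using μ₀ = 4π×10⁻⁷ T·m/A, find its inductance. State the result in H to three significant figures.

For a thin toroid, L = μ₀μᵣN²A/(2πR).
L = (4π×10⁻⁷)(2520)(2540)²(4.840×10^-4) / (2π×0.116 m) = 13.57 H.

L ≈ 13.6 H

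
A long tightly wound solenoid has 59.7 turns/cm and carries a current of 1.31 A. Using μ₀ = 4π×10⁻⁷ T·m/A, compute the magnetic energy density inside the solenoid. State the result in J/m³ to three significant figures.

u ≈ 38.4 J/m³

B = μ₀nI = (4π×10⁻⁷)(5.970×10^3)(1.31) = 9.828×10^-3 T.
u = B²/(2μ₀) = (9.828×10^-3)²/(2×4π×10⁻⁷) = 38.43 J/m³.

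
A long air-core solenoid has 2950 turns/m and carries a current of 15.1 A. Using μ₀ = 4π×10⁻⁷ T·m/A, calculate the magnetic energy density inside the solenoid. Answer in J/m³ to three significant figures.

u ≈ 1250 J/m³

B = μ₀nI = (4π×10⁻⁷)(2.950×10^3)(15.1) = 5.598×10^-2 T.
u = B²/(2μ₀) = (5.598×10^-2)²/(2×4π×10⁻⁷) = 1.247×10^3 J/m³.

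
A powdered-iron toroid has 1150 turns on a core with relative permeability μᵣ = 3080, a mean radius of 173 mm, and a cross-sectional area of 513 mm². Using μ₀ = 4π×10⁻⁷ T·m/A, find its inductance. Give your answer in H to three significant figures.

For a thin toroid, L = μ₀μᵣN²A/(2πR).
L = (4π×10⁻⁷)(3080)(1150)²(5.130×10^-4) / (2π×0.173 m) = 2.416 H.

L ≈ 2.42 H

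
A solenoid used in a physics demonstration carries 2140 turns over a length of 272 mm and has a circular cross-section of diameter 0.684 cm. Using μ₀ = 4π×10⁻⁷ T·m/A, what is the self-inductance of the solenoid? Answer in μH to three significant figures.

A = π(d/2)² = π(3.420×10^-3 m)² = 3.6745×10^-5 m².
For a long solenoid, L = μ₀N²A/ℓ.
L = (4π×10⁻⁷)(2140)²(3.6745×10^-5)/(0.272 m) = 7.774×10^-4 H.

L ≈ 777 μH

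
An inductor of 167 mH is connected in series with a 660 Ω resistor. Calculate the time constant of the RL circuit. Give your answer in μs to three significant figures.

τ ≈ 253 μs

τ = L/R = (0.167 H)/(660 Ω) = 2.530×10^-4 s.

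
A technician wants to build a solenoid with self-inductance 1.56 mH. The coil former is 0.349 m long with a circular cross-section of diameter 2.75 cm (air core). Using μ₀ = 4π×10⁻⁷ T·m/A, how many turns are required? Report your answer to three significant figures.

N ≈ 854 turns

A = π(d/2)² = π(1.375×10^-2 m)² = 5.940×10^-4 m².
From L = μ₀N²A/ℓ, N = √(Lℓ / (μ₀A)).
N = √[(1.560×10^-3)(0.349) / ((4π×10⁻⁷)×5.940×10^-4)] = √(7.294×10^5) ≈ 854.1.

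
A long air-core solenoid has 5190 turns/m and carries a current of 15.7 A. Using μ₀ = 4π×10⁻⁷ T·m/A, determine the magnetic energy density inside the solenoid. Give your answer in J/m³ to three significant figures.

B = μ₀nI = (4π×10⁻⁷)(5.190×10^3)(15.7) = 0.1024 T.
u = B²/(2μ₀) = (0.1024)²/(2×4π×10⁻⁷) = 4.172×10^3 J/m³.

u ≈ 4170 J/m³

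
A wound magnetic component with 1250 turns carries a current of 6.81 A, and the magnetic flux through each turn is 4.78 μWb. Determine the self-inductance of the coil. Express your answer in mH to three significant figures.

Self-inductance is defined by L = NΦ_B/I (flux linkage over current).
L = (1250)(4.780×10^-6 Wb)/(6.81 A) = 8.774×10^-4 H.

L ≈ 0.877 mH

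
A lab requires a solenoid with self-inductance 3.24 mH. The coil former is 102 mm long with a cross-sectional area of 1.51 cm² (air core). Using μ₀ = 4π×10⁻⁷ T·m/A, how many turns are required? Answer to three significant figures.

A = 1.51 cm² = 1.510×10^-4 m².
From L = μ₀N²A/ℓ, N = √(Lℓ / (μ₀A)).
N = √[(3.240×10^-3)(0.102) / ((4π×10⁻⁷)×1.510×10^-4)] = √(1.742×10^6) ≈ 1319.7.

N ≈ 1320 turns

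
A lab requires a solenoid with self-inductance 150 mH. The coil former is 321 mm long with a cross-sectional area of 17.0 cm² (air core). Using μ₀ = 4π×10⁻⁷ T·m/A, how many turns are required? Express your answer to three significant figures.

N ≈ 4750 turns

A = 17.0 cm² = 1.700×10^-3 m².
From L = μ₀N²A/ℓ, N = √(Lℓ / (μ₀A)).
N = √[(0.15)(0.321) / ((4π×10⁻⁷)×1.700×10^-3)] = √(2.254×10^7) ≈ 4747.5.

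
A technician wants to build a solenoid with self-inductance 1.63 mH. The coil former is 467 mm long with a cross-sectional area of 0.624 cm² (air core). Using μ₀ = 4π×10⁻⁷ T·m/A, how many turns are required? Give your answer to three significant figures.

A = 0.624 cm² = 6.240×10^-5 m².
From L = μ₀N²A/ℓ, N = √(Lℓ / (μ₀A)).
N = √[(1.630×10^-3)(0.467) / ((4π×10⁻⁷)×6.240×10^-5)] = √(9.708×10^6) ≈ 3115.7.

N ≈ 3120 turns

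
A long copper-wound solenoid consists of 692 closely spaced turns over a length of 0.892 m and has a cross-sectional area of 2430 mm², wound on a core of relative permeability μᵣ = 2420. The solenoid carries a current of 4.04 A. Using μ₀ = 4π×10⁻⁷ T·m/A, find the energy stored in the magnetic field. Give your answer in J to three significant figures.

U ≈ 32.4 J

A = 2430 mm² = 2.430×10^-3 m².
L = μ₀μᵣN²A/ℓ = (4π×10⁻⁷)(2420)(692)²(2.430×10^-3)/(0.892) = 3.967 H.
U = ½LI² = ½(3.967)(4.04)² = 32.38 J.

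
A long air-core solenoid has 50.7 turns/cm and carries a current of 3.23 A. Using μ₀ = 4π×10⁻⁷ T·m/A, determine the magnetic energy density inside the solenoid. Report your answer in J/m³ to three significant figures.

u ≈ 169 J/m³

B = μ₀nI = (4π×10⁻⁷)(5.070×10^3)(3.23) = 2.058×10^-2 T.
u = B²/(2μ₀) = (2.058×10^-2)²/(2×4π×10⁻⁷) = 168.5 J/m³.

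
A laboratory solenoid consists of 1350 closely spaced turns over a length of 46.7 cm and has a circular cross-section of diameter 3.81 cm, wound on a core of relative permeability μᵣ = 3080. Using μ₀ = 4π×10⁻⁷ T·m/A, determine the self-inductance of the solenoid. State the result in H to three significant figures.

L ≈ 17.2 H

A = π(d/2)² = π(1.905×10^-2 m)² = 1.140×10^-3 m².
For a long solenoid, L = μ₀μᵣN²A/ℓ.
L = (4π×10⁻⁷)(3080)(1350)²(1.140×10^-3)/(0.467 m) = 17.22 H.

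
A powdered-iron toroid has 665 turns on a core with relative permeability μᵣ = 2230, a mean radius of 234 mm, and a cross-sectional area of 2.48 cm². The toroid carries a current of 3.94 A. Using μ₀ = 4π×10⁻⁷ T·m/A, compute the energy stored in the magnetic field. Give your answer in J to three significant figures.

L = μ₀μᵣN²A/(2πR) = (4π×10⁻⁷)(2230)(665)²(2.480×10^-4)/(2π×0.234) = 0.209 H.
U = ½LI² = ½(0.209)(3.94)² = 1.622 J.

U ≈ 1.62 J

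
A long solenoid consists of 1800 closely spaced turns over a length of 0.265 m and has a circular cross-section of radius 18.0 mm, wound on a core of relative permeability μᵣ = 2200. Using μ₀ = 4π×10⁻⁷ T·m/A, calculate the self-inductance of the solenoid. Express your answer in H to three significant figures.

L ≈ 34.4 H

A = πr² = π(1.800×10^-2 m)² = 1.018×10^-3 m².
For a long solenoid, L = μ₀μᵣN²A/ℓ.
L = (4π×10⁻⁷)(2200)(1800)²(1.018×10^-3)/(0.265 m) = 34.41 H.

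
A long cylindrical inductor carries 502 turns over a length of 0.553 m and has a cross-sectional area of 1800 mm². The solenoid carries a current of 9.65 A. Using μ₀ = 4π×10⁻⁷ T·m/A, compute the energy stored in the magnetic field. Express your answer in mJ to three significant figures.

U ≈ 48.0 mJ

A = 1800 mm² = 1.800×10^-3 m².
L = μ₀N²A/ℓ = (4π×10⁻⁷)(502)²(1.800×10^-3)/(0.553) = 1.031×10^-3 H.
U = ½LI² = ½(1.031×10^-3)(9.65)² = 4.799×10^-2 J.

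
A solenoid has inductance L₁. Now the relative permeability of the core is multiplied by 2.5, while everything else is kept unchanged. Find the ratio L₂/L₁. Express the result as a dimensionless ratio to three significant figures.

For a solenoid, L ∝ μᵣN²A/ℓ.
L₂/L₁ = (2.5) = 2.50.

L₂/L₁ = 2.50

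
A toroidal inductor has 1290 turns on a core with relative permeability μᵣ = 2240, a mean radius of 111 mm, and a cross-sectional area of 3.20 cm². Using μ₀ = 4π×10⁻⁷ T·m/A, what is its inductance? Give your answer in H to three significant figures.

L ≈ 2.15 H

For a thin toroid, L = μ₀μᵣN²A/(2πR).
L = (4π×10⁻⁷)(2240)(1290)²(3.200×10^-4) / (2π×0.111 m) = 2.149 H.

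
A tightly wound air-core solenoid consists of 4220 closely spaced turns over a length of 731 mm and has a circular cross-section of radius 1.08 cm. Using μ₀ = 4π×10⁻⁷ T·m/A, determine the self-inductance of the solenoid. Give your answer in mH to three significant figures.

A = πr² = π(1.080×10^-2 m)² = 3.664×10^-4 m².
For a long solenoid, L = μ₀N²A/ℓ.
L = (4π×10⁻⁷)(4220)²(3.664×10^-4)/(0.731 m) = 1.122×10^-2 H.

L ≈ 11.2 mH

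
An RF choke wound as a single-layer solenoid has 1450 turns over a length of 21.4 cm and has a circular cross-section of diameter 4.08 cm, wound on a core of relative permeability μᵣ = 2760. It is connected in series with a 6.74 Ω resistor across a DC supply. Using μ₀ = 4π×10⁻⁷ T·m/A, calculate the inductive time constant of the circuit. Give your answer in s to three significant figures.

A = π(d/2)² = π(2.040×10^-2 m)² = 1.307×10^-3 m².
L = μ₀μᵣN²A/ℓ = (4π×10⁻⁷)(2760)(1450)²(1.307×10^-3)/(0.214) = 44.55 H.
τ = L/R = (44.55)/(6.74) = 6.61 s.

τ ≈ 6.61 s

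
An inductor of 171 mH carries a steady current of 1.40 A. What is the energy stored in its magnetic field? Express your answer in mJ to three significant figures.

Stored magnetic energy: U = ½LI².
U = ½(0.171 H)(1.40 A)² = 0.1676 J.

U ≈ 168 mJ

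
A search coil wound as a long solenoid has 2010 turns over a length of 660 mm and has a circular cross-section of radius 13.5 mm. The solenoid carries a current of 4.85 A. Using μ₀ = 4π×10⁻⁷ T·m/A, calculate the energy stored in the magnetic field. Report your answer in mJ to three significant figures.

U ≈ 51.8 mJ

A = πr² = π(1.350×10^-2 m)² = 5.726×10^-4 m².
L = μ₀N²A/ℓ = (4π×10⁻⁷)(2010)²(5.726×10^-4)/(0.66) = 4.404×10^-3 H.
U = ½LI² = ½(4.404×10^-3)(4.85)² = 5.180×10^-2 J.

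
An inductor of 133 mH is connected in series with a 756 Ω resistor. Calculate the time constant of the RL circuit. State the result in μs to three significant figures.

τ = L/R = (0.133 H)/(756 Ω) = 1.759×10^-4 s.

τ ≈ 176 μs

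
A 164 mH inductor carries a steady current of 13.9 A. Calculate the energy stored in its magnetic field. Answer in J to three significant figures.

Stored magnetic energy: U = ½LI².
U = ½(0.164 H)(13.9 A)² = 15.84 J.

U ≈ 15.8 J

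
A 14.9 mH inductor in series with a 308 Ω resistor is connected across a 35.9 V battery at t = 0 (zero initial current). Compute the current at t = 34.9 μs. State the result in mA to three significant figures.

τ = L/R = 1.490×10^-2/308 = 4.838×10^-5 s; final current I_∞ = ε/R = 35.9/308 = 0.1166 A.
I(t) = I_∞(1 − e^(−t/τ)) with t/τ = 0.721.
I = (0.1166)(1 − e^(−0.721)) = 5.990×10^-2 A.

I ≈ 59.9 mA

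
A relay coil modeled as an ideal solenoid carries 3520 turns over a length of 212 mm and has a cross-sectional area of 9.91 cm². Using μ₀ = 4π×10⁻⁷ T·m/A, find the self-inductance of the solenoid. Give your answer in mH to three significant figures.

A = 9.91 cm² = 9.910×10^-4 m².
For a long solenoid, L = μ₀N²A/ℓ.
L = (4π×10⁻⁷)(3520)²(9.910×10^-4)/(0.212 m) = 7.278×10^-2 H.

L ≈ 72.8 mH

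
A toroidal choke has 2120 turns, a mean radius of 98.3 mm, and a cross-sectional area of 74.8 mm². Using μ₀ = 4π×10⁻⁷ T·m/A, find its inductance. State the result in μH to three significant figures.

For a thin toroid, L = μ₀N²A/(2πR).
L = (4π×10⁻⁷)(2120)²(7.480×10^-5) / (2π×9.830×10^-2 m) = 6.840×10^-4 H.

L ≈ 684 μH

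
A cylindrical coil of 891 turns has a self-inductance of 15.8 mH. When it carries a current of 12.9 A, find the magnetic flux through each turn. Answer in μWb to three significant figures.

From L = NΦ_B/I, the flux per turn is Φ_B = LI/N.
Φ_B = (1.580×10^-2 H)(12.9 A)/891 = 2.288×10^-4 Wb.

Φ_B ≈ 229 μWb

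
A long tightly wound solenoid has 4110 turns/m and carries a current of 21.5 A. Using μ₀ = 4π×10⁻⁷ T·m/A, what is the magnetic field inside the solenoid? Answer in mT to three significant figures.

B ≈ 111 mT

Inside a long solenoid, B = μ₀nI.
B = (4π×10⁻⁷)(4.110×10^3 m⁻¹)(21.5 A) = 0.111 T.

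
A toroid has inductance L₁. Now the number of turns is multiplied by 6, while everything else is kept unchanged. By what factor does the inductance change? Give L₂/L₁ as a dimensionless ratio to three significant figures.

L₂/L₁ = 36.0

For a toroid, L ∝ μᵣN²A/R.
L₂/L₁ = (6)^2 = 36.0.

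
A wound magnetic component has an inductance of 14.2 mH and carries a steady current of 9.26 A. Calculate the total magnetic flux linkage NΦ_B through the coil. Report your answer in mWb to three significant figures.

NΦ_B ≈ 131 mWb

From L = NΦ_B/I, the flux linkage is NΦ_B = LI.
NΦ_B = (1.420×10^-2 H)(9.26 A) = 0.13149 Wb.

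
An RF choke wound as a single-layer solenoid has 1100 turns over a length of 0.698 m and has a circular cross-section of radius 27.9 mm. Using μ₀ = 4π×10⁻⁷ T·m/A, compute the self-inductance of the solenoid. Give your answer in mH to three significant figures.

L ≈ 5.33 mH

A = πr² = π(2.790×10^-2 m)² = 2.445×10^-3 m².
For a long solenoid, L = μ₀N²A/ℓ.
L = (4π×10⁻⁷)(1100)²(2.445×10^-3)/(0.698 m) = 5.327×10^-3 H.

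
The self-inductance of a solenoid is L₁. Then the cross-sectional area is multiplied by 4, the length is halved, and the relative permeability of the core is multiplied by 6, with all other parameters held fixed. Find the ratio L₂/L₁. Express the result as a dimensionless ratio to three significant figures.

L₂/L₁ = 48.0

For a solenoid, L ∝ μᵣN²A/ℓ.
L₂/L₁ = (4) × (0.5)^-1 × (6) = 48.0.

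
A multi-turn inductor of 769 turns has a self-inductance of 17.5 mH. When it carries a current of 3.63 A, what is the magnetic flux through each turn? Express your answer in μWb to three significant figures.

Φ_B ≈ 82.6 μWb

From L = NΦ_B/I, the flux per turn is Φ_B = LI/N.
Φ_B = (1.750×10^-2 H)(3.63 A)/769 = 8.261×10^-5 Wb.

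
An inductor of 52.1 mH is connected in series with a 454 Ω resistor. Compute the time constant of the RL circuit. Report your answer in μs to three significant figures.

τ = L/R = (5.210×10^-2 H)/(454 Ω) = 1.148×10^-4 s.

τ ≈ 115 μs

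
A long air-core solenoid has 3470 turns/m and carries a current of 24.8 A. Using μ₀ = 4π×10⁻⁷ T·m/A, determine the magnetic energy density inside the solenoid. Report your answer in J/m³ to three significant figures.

u ≈ 4650 J/m³

B = μ₀nI = (4π×10⁻⁷)(3.470×10^3)(24.8) = 0.1081 T.
u = B²/(2μ₀) = (0.1081)²/(2×4π×10⁻⁷) = 4.653×10^3 J/m³.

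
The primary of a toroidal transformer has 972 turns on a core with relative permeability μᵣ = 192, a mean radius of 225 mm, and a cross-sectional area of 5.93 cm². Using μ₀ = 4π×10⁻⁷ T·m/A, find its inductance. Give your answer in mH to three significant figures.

L ≈ 95.6 mH

For a thin toroid, L = μ₀μᵣN²A/(2πR).
L = (4π×10⁻⁷)(192)(972)²(5.930×10^-4) / (2π×0.225 m) = 9.562×10^-2 H.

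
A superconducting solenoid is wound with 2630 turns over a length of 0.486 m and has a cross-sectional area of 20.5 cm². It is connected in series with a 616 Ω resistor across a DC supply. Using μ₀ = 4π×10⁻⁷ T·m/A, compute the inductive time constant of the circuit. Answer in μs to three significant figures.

τ ≈ 59.5 μs

A = 20.5 cm² = 2.050×10^-3 m².
L = μ₀N²A/ℓ = (4π×10⁻⁷)(2630)²(2.050×10^-3)/(0.486) = 3.666×10^-2 H.
τ = L/R = (3.666×10^-2)/(616) = 5.952×10^-5 s.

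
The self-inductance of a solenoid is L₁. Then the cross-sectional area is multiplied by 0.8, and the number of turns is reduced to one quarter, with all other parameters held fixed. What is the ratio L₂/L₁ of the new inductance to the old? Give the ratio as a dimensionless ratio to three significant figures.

For a solenoid, L ∝ μᵣN²A/ℓ.
L₂/L₁ = (0.8) × (0.25)^2 = 0.0500.

L₂/L₁ = 0.0500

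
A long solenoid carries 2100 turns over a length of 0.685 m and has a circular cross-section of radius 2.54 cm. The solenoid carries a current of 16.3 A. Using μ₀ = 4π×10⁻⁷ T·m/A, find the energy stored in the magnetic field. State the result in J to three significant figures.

A = πr² = π(2.540×10^-2 m)² = 2.027×10^-3 m².
L = μ₀N²A/ℓ = (4π×10⁻⁷)(2100)²(2.027×10^-3)/(0.685) = 1.640×10^-2 H.
U = ½LI² = ½(1.640×10^-2)(16.3)² = 2.178 J.

U ≈ 2.18 J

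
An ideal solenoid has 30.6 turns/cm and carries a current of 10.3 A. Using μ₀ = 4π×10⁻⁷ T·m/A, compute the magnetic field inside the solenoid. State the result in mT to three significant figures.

Inside a long solenoid, B = μ₀nI.
B = (4π×10⁻⁷)(3.060×10^3 m⁻¹)(10.3 A) = 3.961×10^-2 T.

B ≈ 39.6 mT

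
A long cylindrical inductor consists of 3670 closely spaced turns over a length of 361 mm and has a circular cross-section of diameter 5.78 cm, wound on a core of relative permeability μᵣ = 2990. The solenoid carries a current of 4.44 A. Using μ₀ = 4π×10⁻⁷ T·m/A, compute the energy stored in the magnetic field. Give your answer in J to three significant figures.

U ≈ 3630 J

A = π(d/2)² = π(2.890×10^-2 m)² = 2.624×10^-3 m².
L = μ₀μᵣN²A/ℓ = (4π×10⁻⁷)(2990)(3670)²(2.624×10^-3)/(0.361) = 367.8 H.
U = ½LI² = ½(367.8)(4.44)² = 3.626×10^3 J.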